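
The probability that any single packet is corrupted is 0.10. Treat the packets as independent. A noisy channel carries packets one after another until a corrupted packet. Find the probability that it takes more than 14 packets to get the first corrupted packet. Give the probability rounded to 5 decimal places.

0.22877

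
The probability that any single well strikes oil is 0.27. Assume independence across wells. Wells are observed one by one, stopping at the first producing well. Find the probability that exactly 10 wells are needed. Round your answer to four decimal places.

0.0159

Geometric (trials to first success), p = 0.27.
P(Y = 10) = (1−p)^9 · p = 0.058872 · 0.27 = 0.015895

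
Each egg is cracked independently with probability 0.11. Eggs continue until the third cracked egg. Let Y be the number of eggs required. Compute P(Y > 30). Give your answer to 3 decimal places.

0.344

Needing more than 30 eggs ⇔ fewer than 3 successes in the first 30. With X ~ Binomial(30, 0.11), P(Y > 30) = P(X ≤ 2).
  k=0: C(30,0)·0.11^0·0.89^30 = 0.03032
  k=1: C(30,1)·0.11^1·0.89^29 = 0.11241
  k=2: C(30,2)·0.11^2·0.89^28 = 0.20146
P(X ≤ 2) = 0.34420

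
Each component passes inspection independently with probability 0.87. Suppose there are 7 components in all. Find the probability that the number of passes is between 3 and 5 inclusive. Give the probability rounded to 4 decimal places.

X ~ Binomial(7, 0.87); P(3 ≤ X ≤ 5) = Σ C(7,k) p^k (1−p)^(7−k) over k:
  k=3: C(7,3)·0.87^3·0.13^4 = 0.006583
  k=4: C(7,4)·0.87^4·0.13^3 = 0.044053
  k=5: C(7,5)·0.87^5·0.13^2 = 0.176890
Total = 0.227525

0.2275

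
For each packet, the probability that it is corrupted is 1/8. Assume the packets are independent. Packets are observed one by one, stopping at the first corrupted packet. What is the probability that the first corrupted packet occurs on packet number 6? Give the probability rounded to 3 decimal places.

Geometric (trials to first success), p = 0.125.
P(Y = 6) = (1−p)^5 · p = 0.51291 · 0.125 = 0.06411

0.064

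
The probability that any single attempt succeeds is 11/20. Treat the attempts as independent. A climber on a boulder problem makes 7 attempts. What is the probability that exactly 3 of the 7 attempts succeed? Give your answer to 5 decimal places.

0.23878

X ~ Binomial(n=7, p=0.55).
P(X=3) = C(7,3) · p^3 · (1−p)^4
= 35 · 0.16637 · 0.041006 = 0.2387845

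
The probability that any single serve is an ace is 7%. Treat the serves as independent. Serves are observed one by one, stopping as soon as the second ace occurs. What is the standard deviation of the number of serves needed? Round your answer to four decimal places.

19.4831

Y = total serves until the second success; negative binomial with r=2, p=0.07.
SD(Y) = √[r(1−p)/p²] = √(379.591837) = 19.483117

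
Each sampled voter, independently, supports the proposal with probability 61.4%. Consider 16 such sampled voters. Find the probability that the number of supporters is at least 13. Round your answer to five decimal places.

0.08064

X ~ Binomial(16, 0.614); P(X ≥ 13) = Σ C(16,k) p^k (1−p)^(16−k) over k:
  k=13: C(16,13)·0.614^13·0.386^3 = 0.0567726
  k=14: C(16,14)·0.614^14·0.386^2 = 0.0193514
  k=15: C(16,15)·0.614^15·0.386^1 = 0.0041042
  k=16: C(16,16)·0.614^16·0.386^0 = 0.0004080
Total = 0.0806363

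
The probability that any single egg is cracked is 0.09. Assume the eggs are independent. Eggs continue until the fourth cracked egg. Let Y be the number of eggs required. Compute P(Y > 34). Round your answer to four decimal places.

0.6333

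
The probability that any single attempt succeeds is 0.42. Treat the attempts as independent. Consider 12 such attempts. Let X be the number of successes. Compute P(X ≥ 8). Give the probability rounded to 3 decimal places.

X ~ Binomial(12, 0.42); P(X ≥ 8) = Σ C(12,k) p^k (1−p)^(12−k) over k:
  k=8: C(12,8)·0.42^8·0.58^4 = 0.05424
  k=9: C(12,9)·0.42^9·0.58^3 = 0.01746
  k=10: C(12,10)·0.42^10·0.58^2 = 0.00379
  k=11: C(12,11)·0.42^11·0.58^1 = 0.00050
  k=12: C(12,12)·0.42^12·0.58^0 = 0.00003
Total = 0.07602

0.076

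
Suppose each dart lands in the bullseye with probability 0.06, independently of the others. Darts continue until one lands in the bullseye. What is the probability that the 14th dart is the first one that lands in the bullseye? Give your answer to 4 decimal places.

0.0268

Geometric (trials to first success), p = 0.06.
P(Y = 14) = (1−p)^13 · p = 0.44737 · 0.06 = 0.026842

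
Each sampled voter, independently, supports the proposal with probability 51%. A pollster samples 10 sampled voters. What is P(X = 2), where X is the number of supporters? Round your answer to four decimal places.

0.0389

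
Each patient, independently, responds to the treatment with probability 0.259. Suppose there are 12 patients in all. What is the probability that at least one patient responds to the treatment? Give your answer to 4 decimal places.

P(at least one) = 1 − P(none) = 1 − (1 − 0.259)^12
= 1 − 0.027404 = 0.972596

0.9726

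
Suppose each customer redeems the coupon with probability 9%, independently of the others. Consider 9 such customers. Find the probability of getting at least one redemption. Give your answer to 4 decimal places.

0.5721

P(at least one) = 1 − P(none) = 1 − (1 − 0.09)^9
= 1 − 0.427930 = 0.572070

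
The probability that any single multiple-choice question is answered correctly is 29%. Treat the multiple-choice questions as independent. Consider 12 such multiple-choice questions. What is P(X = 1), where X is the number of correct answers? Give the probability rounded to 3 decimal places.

X ~ Binomial(n=12, p=0.29).
P(X=1) = C(12,1) · p^1 · (1−p)^11
= 12 · 0.29 · 0.023112 = 0.08043

0.080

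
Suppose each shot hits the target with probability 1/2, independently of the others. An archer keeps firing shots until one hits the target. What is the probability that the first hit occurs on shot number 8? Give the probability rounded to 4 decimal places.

Geometric (trials to first success), p = 0.50.
P(Y = 8) = (1−p)^7 · p = 0.0078125 · 0.50 = 0.003906

0.0039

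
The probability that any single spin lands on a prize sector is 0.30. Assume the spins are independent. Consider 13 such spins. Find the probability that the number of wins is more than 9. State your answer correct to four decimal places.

0.0007

X ~ Binomial(13, 0.30); P(X ≥ 10) = Σ C(13,k) p^k (1−p)^(13−k) over k:
  k=10: C(13,10)·0.30^10·0.70^3 = 0.000579
  k=11: C(13,11)·0.30^11·0.70^2 = 0.000068
  k=12: C(13,12)·0.30^12·0.70^1 = 0.000005
  k=13: C(13,13)·0.30^13·0.70^0 = 0.000000
Total = 0.000652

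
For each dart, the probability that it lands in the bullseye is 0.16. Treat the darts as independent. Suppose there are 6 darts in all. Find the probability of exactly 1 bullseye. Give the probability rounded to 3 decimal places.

0.401

X ~ Binomial(n=6, p=0.16).
P(X=1) = C(6,1) · p^1 · (1−p)^5
= 6 · 0.16 · 0.41821 = 0.40148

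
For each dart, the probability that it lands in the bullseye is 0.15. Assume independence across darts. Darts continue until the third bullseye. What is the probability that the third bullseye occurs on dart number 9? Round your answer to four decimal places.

0.0356

Y = trial on which the third success occurs; negative binomial, r=3, p=0.15.
P(Y=9) = C(8,2) · p^3 · (1−p)^6
= 28 · 0.003375 · 0.37715 = 0.035641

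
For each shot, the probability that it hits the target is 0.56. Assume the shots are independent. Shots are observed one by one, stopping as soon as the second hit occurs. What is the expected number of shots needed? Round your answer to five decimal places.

3.57143

Y = total shots until the second success; negative binomial with r=2, p=0.56.
E[Y] = r / p = 2 / 0.56 = 3.5714286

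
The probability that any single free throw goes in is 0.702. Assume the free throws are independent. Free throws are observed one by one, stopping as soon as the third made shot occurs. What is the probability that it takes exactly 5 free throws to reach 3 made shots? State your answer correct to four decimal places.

Y = trial on which the third success occurs; negative binomial, r=3, p=0.702.
P(Y=5) = C(4,2) · p^3 · (1−p)^2
= 6 · 0.34595 · 0.088804 = 0.184330

0.1843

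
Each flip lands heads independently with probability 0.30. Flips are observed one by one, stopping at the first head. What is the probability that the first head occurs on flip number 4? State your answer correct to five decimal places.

0.10290

Geometric (trials to first success), p = 0.30.
P(Y = 4) = (1−p)^3 · p = 0.343 · 0.30 = 0.1029000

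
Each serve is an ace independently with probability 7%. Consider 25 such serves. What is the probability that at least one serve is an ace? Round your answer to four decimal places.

P(at least one) = 1 − P(none) = 1 − (1 − 0.07)^25
= 1 − 0.162957 = 0.837043

0.8370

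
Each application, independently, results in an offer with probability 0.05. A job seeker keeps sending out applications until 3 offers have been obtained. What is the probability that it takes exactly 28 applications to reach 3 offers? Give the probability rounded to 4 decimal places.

0.0122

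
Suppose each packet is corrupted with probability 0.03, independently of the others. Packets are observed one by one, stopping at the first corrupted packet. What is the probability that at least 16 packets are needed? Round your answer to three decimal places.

Y = number of packets to the first success; geometric, p = 0.03.
P(Y > 15) = P(first 15 all fail) = (1−p)^15 = 0.63325

0.633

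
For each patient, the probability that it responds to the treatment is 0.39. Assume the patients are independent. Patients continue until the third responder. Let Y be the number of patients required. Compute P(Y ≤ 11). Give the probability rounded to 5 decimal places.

0.86722

Finishing within 11 patients ⇔ at least 3 successes in the first 11. With X ~ Binomial(11, 0.39), P(Y ≤ 11) = 1 − P(X ≤ 2).
  k=0: C(11,0)·0.39^0·0.61^11 = 0.0043514
  k=1: C(11,1)·0.39^1·0.61^10 = 0.0306024
  k=2: C(11,2)·0.39^2·0.61^9 = 0.0978274
1 − 0.1327812 = 0.8672188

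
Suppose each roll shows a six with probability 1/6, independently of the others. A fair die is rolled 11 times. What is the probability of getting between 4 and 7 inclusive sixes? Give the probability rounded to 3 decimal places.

0.096

X ~ Binomial(11, 0.166667); P(4 ≤ X ≤ 7) = Σ C(11,k) p^k (1−p)^(11−k) over k:
  k=4: C(11,4)·0.166667^4·0.833333^7 = 0.07106
  k=5: C(11,5)·0.166667^5·0.833333^6 = 0.01990
  k=6: C(11,6)·0.166667^6·0.833333^5 = 0.00398
  k=7: C(11,7)·0.166667^7·0.833333^4 = 0.00057
Total = 0.09551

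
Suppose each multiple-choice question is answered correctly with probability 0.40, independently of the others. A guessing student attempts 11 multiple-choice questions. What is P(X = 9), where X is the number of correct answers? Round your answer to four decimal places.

0.0052

X ~ Binomial(n=11, p=0.40).
P(X=9) = C(11,9) · p^9 · (1−p)^2
= 55 · 0.00026214 · 0.36 = 0.005190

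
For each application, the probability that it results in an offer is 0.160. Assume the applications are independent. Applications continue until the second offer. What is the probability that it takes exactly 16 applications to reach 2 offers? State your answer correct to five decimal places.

Y = trial on which the second success occurs; negative binomial, r=2, p=0.16.
P(Y=16) = C(15,1) · p^2 · (1−p)^14
= 15 · 0.0256 · 0.087078 = 0.0334381

0.03344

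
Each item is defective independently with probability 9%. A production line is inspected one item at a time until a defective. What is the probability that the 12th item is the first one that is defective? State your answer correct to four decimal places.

Geometric (trials to first success), p = 0.09.
P(Y = 12) = (1−p)^11 · p = 0.35437 · 0.09 = 0.031893

0.0319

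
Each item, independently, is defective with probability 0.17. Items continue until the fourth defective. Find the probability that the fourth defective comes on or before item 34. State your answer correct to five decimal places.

0.85301

Finishing within 34 items ⇔ at least 4 successes in the first 34. With X ~ Binomial(34, 0.17), P(Y ≤ 34) = 1 − P(X ≤ 3).
  k=0: C(34,0)·0.17^0·0.83^34 = 0.0017728
  k=1: C(34,1)·0.17^1·0.83^33 = 0.0123454
  k=2: C(34,2)·0.17^2·0.83^32 = 0.0417215
  k=3: C(34,3)·0.17^3·0.83^31 = 0.0911505
1 − 0.1469902 = 0.8530098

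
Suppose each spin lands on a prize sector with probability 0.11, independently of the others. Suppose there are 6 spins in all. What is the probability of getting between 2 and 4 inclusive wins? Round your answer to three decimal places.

0.134

X ~ Binomial(6, 0.11); P(2 ≤ X ≤ 4) = Σ C(6,k) p^k (1−p)^(6−k) over k:
  k=2: C(6,2)·0.11^2·0.89^4 = 0.11388
  k=3: C(6,3)·0.11^3·0.89^3 = 0.01877
  k=4: C(6,4)·0.11^4·0.89^2 = 0.00174
Total = 0.13438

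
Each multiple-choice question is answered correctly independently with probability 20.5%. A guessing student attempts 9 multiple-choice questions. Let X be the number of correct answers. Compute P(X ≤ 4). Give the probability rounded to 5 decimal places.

0.97828

X ~ Binomial(9, 0.205); P(X ≤ 4) = Σ C(9,k) p^k (1−p)^(9−k) over k:
  k=0: C(9,0)·0.205^0·0.795^9 = 0.1268540
  k=1: C(9,1)·0.205^1·0.795^8 = 0.2943970
  k=2: C(9,2)·0.205^2·0.795^7 = 0.3036548
  k=3: C(9,3)·0.205^3·0.795^6 = 0.1827021
  k=4: C(9,4)·0.205^4·0.795^5 = 0.0706678
Total = 0.9782757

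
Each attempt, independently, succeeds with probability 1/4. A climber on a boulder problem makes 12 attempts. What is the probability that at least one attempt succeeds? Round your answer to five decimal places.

0.96832

P(at least one) = 1 − P(none) = 1 − (1 − 0.25)^12
= 1 − 0.0316764 = 0.9683236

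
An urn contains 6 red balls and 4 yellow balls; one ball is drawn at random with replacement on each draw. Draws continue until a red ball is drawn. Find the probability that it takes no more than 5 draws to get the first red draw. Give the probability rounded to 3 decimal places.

Y = number of draws to the first success; geometric, p = 0.60.
P(Y ≤ 5) = 1 − (1−p)^5 = 1 − 0.01024 = 0.98976

0.990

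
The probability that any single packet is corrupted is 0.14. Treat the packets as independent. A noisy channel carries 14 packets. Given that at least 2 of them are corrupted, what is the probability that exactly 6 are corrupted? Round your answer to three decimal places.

X ~ Binomial(14, 0.14). Want P(X=6 | X≥2) = P(X=6) / P(X≥2).
P(X=6) = C(14,6)·0.14^6·0.86^8 = 0.00677
P(X≥2) = 1 − 0.12105 − 0.27589 = 0.60306
Ratio = 0.00677 / 0.60306 = 0.01122

0.011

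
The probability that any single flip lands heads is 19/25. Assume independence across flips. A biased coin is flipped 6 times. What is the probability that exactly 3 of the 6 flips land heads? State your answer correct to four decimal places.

0.1214

X ~ Binomial(n=6, p=0.76).
P(X=3) = C(6,3) · p^3 · (1−p)^3
= 20 · 0.43898 · 0.013824 = 0.121368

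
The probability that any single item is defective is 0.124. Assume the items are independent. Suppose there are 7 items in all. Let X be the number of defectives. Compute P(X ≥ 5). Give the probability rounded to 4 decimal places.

X ~ Binomial(7, 0.124); P(X ≥ 5) = Σ C(7,k) p^k (1−p)^(7−k) over k:
  k=5: C(7,5)·0.124^5·0.876^2 = 0.000472
  k=6: C(7,6)·0.124^6·0.876^1 = 0.000022
  k=7: C(7,7)·0.124^7·0.876^0 = 0.000000
Total = 0.000495

0.0005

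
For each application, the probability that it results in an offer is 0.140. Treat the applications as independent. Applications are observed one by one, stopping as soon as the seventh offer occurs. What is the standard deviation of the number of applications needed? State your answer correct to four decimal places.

17.5255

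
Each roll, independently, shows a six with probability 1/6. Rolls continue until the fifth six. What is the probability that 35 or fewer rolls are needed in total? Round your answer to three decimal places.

0.716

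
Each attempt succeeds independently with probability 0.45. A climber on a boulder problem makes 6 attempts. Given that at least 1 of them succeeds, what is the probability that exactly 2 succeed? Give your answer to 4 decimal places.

X ~ Binomial(6, 0.45). Want P(X=2 | X≥1) = P(X=2) / P(X≥1).
P(X=2) = C(6,2)·0.45^2·0.55^4 = 0.277950
P(X≥1) = 1 − 0.027681 = 0.972319
Ratio = 0.277950 / 0.972319 = 0.285863

0.2859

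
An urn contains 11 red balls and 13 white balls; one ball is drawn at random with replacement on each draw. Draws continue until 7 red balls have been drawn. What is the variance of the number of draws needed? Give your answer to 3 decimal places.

Y = total draws until the seventh success; negative binomial with r=7, p=0.458333.
Var(Y) = r(1−p)/p² = 7·0.541667 / 0.458333² = 18.04959

18.050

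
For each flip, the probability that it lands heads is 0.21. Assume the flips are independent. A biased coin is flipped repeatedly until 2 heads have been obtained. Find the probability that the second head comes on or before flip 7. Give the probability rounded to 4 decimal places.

0.4506

Finishing within 7 flips ⇔ at least 2 successes in the first 7. With X ~ Binomial(7, 0.21), P(Y ≤ 7) = 1 − P(X ≤ 1).
  k=0: C(7,0)·0.21^0·0.79^7 = 0.192039
  k=1: C(7,1)·0.21^1·0.79^6 = 0.357339
1 − 0.549378 = 0.450622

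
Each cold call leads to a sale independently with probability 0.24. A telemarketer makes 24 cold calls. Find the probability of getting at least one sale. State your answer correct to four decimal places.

0.9986

P(at least one) = 1 − P(none) = 1 − (1 − 0.24)^24
= 1 − 0.001379 = 0.998621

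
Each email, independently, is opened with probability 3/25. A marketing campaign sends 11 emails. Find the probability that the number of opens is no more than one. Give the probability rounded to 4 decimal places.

X ~ Binomial(11, 0.12); P(X ≤ 1) = Σ C(11,k) p^k (1−p)^(11−k) over k:
  k=0: C(11,0)·0.12^0·0.88^11 = 0.245081
  k=1: C(11,1)·0.12^1·0.88^10 = 0.367621
Total = 0.612702

0.6127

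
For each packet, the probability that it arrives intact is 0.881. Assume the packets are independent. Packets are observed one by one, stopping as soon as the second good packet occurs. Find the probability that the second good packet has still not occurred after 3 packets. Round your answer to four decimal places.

Needing more than 3 packets ⇔ fewer than 2 successes in the first 3. With X ~ Binomial(3, 0.881), P(Y > 3) = P(X ≤ 1).
  k=0: C(3,0)·0.881^0·0.119^3 = 0.001685
  k=1: C(3,1)·0.881^1·0.119^2 = 0.037428
P(X ≤ 1) = 0.039113

0.0391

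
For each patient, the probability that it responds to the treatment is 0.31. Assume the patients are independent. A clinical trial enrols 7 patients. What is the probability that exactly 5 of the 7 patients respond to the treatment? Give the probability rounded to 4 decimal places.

X ~ Binomial(n=7, p=0.31).
P(X=5) = C(7,5) · p^5 · (1−p)^2
= 21 · 0.0028629 · 0.4761 = 0.028624

0.0286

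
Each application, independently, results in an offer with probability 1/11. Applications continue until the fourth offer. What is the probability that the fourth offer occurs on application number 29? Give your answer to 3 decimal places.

0.021

Y = trial on which the fourth success occurs; negative binomial, r=4, p=0.090909.
P(Y=29) = C(28,3) · p^4 · (1−p)^25
= 3276 · 6.8301e-05 · 0.092296 = 0.02065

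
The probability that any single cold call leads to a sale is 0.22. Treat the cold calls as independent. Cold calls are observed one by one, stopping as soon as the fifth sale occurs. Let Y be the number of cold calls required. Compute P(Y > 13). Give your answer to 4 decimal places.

0.8629

Needing more than 13 cold calls ⇔ fewer than 5 successes in the first 13. With X ~ Binomial(13, 0.22), P(Y > 13) = P(X ≤ 4).
  k=0: C(13,0)·0.22^0·0.78^13 = 0.039558
  k=1: C(13,1)·0.22^1·0.78^12 = 0.145045
  k=2: C(13,2)·0.22^2·0.78^11 = 0.245460
  k=3: C(13,3)·0.22^3·0.78^10 = 0.253852
  k=4: C(13,4)·0.22^4·0.78^9 = 0.178998
P(X ≤ 4) = 0.862912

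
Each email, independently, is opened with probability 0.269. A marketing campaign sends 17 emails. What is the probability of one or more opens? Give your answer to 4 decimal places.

P(at least one) = 1 − P(none) = 1 − (1 − 0.269)^17
= 1 − 0.004860 = 0.995140

0.9951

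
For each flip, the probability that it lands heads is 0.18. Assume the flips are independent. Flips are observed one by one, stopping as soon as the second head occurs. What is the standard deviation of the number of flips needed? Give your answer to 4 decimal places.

7.1146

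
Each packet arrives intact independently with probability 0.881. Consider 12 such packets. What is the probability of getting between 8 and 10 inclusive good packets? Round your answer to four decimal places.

X ~ Binomial(12, 0.881); P(8 ≤ X ≤ 10) = Σ C(12,k) p^k (1−p)^(12−k) over k:
  k=8: C(12,8)·0.881^8·0.119^4 = 0.036025
  k=9: C(12,9)·0.881^9·0.119^3 = 0.118535
  k=10: C(12,10)·0.881^10·0.119^2 = 0.263267
Total = 0.417827

0.4178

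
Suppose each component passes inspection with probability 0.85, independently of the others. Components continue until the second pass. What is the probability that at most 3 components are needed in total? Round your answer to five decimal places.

Finishing within 3 components ⇔ at least 2 successes in the first 3. With X ~ Binomial(3, 0.85), P(Y ≤ 3) = 1 − P(X ≤ 1).
  k=0: C(3,0)·0.85^0·0.15^3 = 0.0033750
  k=1: C(3,1)·0.85^1·0.15^2 = 0.0573750
1 − 0.0607500 = 0.9392500

0.93925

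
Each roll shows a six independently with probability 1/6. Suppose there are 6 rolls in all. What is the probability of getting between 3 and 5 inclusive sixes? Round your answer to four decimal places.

0.0623

X ~ Binomial(6, 0.166667); P(3 ≤ X ≤ 5) = Σ C(6,k) p^k (1−p)^(6−k) over k:
  k=3: C(6,3)·0.166667^3·0.833333^3 = 0.053584
  k=4: C(6,4)·0.166667^4·0.833333^2 = 0.008038
  k=5: C(6,5)·0.166667^5·0.833333^1 = 0.000643
Total = 0.062264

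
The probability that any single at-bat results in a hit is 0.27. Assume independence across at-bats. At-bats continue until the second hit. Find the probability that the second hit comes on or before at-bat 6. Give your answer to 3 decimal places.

Finishing within 6 at-bats ⇔ at least 2 successes in the first 6. With X ~ Binomial(6, 0.27), P(Y ≤ 6) = 1 − P(X ≤ 1).
  k=0: C(6,0)·0.27^0·0.73^6 = 0.15133
  k=1: C(6,1)·0.27^1·0.73^5 = 0.33584
1 − 0.48717 = 0.51283

0.513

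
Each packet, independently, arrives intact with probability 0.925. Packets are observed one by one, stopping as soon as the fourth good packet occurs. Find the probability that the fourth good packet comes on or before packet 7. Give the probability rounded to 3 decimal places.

Finishing within 7 packets ⇔ at least 4 successes in the first 7. With X ~ Binomial(7, 0.925), P(Y ≤ 7) = 1 − P(X ≤ 3).
  k=0: C(7,0)·0.925^0·0.075^7 = 0.00000
  k=1: C(7,1)·0.925^1·0.075^6 = 0.00000
  k=2: C(7,2)·0.925^2·0.075^5 = 0.00004
  k=3: C(7,3)·0.925^3·0.075^4 = 0.00088
1 − 0.00092 = 0.99908

0.999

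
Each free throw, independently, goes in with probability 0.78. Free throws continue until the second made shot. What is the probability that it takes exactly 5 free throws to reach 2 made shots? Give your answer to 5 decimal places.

Y = trial on which the second success occurs; negative binomial, r=2, p=0.78.
P(Y=5) = C(4,1) · p^2 · (1−p)^3
= 4 · 0.6084 · 0.010648 = 0.0259130

0.02591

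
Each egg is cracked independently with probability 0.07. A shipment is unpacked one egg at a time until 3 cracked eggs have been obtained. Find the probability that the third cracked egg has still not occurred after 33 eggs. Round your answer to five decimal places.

Needing more than 33 eggs ⇔ fewer than 3 successes in the first 33. With X ~ Binomial(33, 0.07), P(Y > 33) = P(X ≤ 2).
  k=0: C(33,0)·0.07^0·0.93^33 = 0.0911879
  k=1: C(33,1)·0.07^1·0.93^32 = 0.2264990
  k=2: C(33,2)·0.07^2·0.93^31 = 0.2727730
P(X ≤ 2) = 0.5904600

0.59046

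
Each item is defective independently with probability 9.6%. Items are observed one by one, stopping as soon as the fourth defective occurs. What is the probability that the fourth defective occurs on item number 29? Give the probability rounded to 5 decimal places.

Y = trial on which the fourth success occurs; negative binomial, r=4, p=0.096.
P(Y=29) = C(28,3) · p^4 · (1−p)^25
= 3276 · 8.4935e-05 · 0.080207 = 0.0223172

0.02232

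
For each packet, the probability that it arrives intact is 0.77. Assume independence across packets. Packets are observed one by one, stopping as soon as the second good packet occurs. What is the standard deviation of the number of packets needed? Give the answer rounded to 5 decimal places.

0.88082

Y = total packets until the second success; negative binomial with r=2, p=0.77.
SD(Y) = √[r(1−p)/p²] = √(0.7758475) = 0.8808221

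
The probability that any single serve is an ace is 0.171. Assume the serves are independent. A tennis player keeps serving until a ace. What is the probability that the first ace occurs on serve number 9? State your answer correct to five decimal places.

0.03814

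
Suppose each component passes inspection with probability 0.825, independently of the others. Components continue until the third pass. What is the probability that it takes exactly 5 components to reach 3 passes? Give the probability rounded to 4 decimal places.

Y = trial on which the third success occurs; negative binomial, r=3, p=0.825.
P(Y=5) = C(4,2) · p^3 · (1−p)^2
= 6 · 0.56152 · 0.030625 = 0.103178

0.1032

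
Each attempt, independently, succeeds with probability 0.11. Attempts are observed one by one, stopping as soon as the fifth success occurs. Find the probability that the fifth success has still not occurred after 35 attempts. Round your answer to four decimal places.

Needing more than 35 attempts ⇔ fewer than 5 successes in the first 35. With X ~ Binomial(35, 0.11), P(Y > 35) = P(X ≤ 4).
  k=0: C(35,0)·0.11^0·0.89^35 = 0.016930
  k=1: C(35,1)·0.11^1·0.89^34 = 0.073235
  k=2: C(35,2)·0.11^2·0.89^33 = 0.153877
  k=3: C(35,3)·0.11^3·0.89^32 = 0.209203
  k=4: C(35,4)·0.11^4·0.89^31 = 0.206852
P(X ≤ 4) = 0.660097

0.6601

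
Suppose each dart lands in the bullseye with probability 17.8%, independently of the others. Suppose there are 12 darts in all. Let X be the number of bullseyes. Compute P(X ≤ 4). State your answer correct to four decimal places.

0.9531

X ~ Binomial(12, 0.178); P(X ≤ 4) = Σ C(12,k) p^k (1−p)^(12−k) over k:
  k=0: C(12,0)·0.178^0·0.822^12 = 0.095162
  k=1: C(12,1)·0.178^1·0.822^11 = 0.247281
  k=2: C(12,2)·0.178^2·0.822^10 = 0.294511
  k=3: C(12,3)·0.178^3·0.822^9 = 0.212583
  k=4: C(12,4)·0.178^4·0.822^8 = 0.103576
Total = 0.953114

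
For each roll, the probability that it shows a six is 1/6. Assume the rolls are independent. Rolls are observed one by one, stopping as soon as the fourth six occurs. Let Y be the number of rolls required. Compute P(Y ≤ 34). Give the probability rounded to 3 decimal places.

Finishing within 34 rolls ⇔ at least 4 successes in the first 34. With X ~ Binomial(34, 0.166667), P(Y ≤ 34) = 1 − P(X ≤ 3).
  k=0: C(34,0)·0.166667^0·0.833333^34 = 0.00203
  k=1: C(34,1)·0.166667^1·0.833333^33 = 0.01381
  k=2: C(34,2)·0.166667^2·0.833333^32 = 0.04559
  k=3: C(34,3)·0.166667^3·0.833333^31 = 0.09726
1 − 0.15869 = 0.84131

0.841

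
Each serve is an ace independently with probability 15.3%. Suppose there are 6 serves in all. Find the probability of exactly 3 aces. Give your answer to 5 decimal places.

0.04353

X ~ Binomial(n=6, p=0.153).
P(X=3) = C(6,3) · p^3 · (1−p)^3
= 20 · 0.0035816 · 0.60765 = 0.0435266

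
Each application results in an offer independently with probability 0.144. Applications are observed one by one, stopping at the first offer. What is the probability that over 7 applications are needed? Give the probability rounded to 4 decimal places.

0.3368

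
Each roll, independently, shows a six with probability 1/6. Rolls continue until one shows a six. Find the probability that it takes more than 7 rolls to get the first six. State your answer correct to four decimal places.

Y = number of rolls to the first success; geometric, p = 0.166667.
P(Y > 7) = P(first 7 all fail) = (1−p)^7 = 0.279082

0.2791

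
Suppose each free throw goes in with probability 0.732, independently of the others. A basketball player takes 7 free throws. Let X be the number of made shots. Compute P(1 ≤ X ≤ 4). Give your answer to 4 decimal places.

X ~ Binomial(7, 0.732); P(1 ≤ X ≤ 4) = Σ C(7,k) p^k (1−p)^(7−k) over k:
  k=1: C(7,1)·0.732^1·0.268^6 = 0.001899
  k=2: C(7,2)·0.732^2·0.268^5 = 0.015557
  k=3: C(7,3)·0.732^3·0.268^4 = 0.070817
  k=4: C(7,4)·0.732^4·0.268^3 = 0.193427
Total = 0.281699

0.2817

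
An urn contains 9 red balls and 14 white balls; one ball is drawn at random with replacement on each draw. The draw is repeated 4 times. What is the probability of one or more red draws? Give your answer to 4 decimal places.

0.8627

P(at least one) = 1 − P(none) = 1 − (1 − 0.391304)^4
= 1 − 0.137278 = 0.862722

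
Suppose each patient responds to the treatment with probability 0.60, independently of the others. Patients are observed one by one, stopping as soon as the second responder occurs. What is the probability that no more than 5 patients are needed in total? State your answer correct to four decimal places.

0.9130

Finishing within 5 patients ⇔ at least 2 successes in the first 5. With X ~ Binomial(5, 0.60), P(Y ≤ 5) = 1 − P(X ≤ 1).
  k=0: C(5,0)·0.60^0·0.40^5 = 0.010240
  k=1: C(5,1)·0.60^1·0.40^4 = 0.076800
1 − 0.087040 = 0.912960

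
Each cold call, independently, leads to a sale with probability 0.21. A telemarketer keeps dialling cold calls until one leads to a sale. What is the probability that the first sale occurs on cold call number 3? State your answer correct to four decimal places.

Geometric (trials to first success), p = 0.21.
P(Y = 3) = (1−p)^2 · p = 0.6241 · 0.21 = 0.131061

0.1311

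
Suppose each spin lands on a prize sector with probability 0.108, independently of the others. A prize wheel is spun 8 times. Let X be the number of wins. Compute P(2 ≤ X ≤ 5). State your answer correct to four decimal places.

0.2110

X ~ Binomial(8, 0.108); P(2 ≤ X ≤ 5) = Σ C(8,k) p^k (1−p)^(8−k) over k:
  k=2: C(8,2)·0.108^2·0.892^6 = 0.164511
  k=3: C(8,3)·0.108^3·0.892^5 = 0.039837
  k=4: C(8,4)·0.108^4·0.892^4 = 0.006029
  k=5: C(8,5)·0.108^5·0.892^3 = 0.000584
Total = 0.210961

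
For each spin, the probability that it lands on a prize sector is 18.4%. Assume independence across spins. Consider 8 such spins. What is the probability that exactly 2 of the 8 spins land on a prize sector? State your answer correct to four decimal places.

0.2799

X ~ Binomial(n=8, p=0.184).
P(X=2) = C(8,2) · p^2 · (1−p)^6
= 28 · 0.033856 · 0.29522 = 0.279856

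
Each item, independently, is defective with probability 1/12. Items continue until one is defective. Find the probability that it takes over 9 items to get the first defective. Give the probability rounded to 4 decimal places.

0.4570

Y = number of items to the first success; geometric, p = 0.083333.
P(Y > 9) = P(first 9 all fail) = (1−p)^9 = 0.456986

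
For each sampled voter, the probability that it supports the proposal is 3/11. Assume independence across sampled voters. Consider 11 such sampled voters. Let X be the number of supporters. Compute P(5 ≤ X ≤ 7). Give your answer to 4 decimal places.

0.1522

X ~ Binomial(11, 0.272727); P(5 ≤ X ≤ 7) = Σ C(11,k) p^k (1−p)^(11−k) over k:
  k=5: C(11,5)·0.272727^5·0.727273^6 = 0.103150
  k=6: C(11,6)·0.272727^6·0.727273^5 = 0.038681
  k=7: C(11,7)·0.272727^7·0.727273^4 = 0.010361
Total = 0.152192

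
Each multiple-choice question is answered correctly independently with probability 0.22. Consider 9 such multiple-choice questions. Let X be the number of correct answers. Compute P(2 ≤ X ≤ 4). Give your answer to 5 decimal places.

0.59271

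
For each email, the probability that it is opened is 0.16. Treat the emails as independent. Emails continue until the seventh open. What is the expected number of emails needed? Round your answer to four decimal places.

Y = total emails until the seventh success; negative binomial with r=7, p=0.16.
E[Y] = r / p = 7 / 0.16 = 43.750000

43.7500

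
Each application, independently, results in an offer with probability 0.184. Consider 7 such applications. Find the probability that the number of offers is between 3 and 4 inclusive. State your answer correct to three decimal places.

0.118

X ~ Binomial(7, 0.184); P(3 ≤ X ≤ 4) = Σ C(7,k) p^k (1−p)^(7−k) over k:
  k=3: C(7,3)·0.184^3·0.816^4 = 0.09667
  k=4: C(7,4)·0.184^4·0.816^3 = 0.02180
Total = 0.11847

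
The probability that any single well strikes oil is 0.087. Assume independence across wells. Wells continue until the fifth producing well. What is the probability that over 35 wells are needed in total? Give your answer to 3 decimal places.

Needing more than 35 wells ⇔ fewer than 5 successes in the first 35. With X ~ Binomial(35, 0.087), P(Y > 35) = P(X ≤ 4).
  k=0: C(35,0)·0.087^0·0.913^35 = 0.04135
  k=1: C(35,1)·0.087^1·0.913^34 = 0.13791
  k=2: C(35,2)·0.087^2·0.913^33 = 0.22340
  k=3: C(35,3)·0.087^3·0.913^32 = 0.23417
  k=4: C(35,4)·0.087^4·0.913^31 = 0.17851
P(X ≤ 4) = 0.81535

0.815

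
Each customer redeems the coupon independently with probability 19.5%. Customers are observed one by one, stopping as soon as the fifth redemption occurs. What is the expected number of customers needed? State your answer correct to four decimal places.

25.6410

Y = total customers until the fifth success; negative binomial with r=5, p=0.195.
E[Y] = r / p = 5 / 0.195 = 25.641026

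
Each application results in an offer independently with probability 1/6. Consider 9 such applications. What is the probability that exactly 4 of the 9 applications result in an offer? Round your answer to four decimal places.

0.0391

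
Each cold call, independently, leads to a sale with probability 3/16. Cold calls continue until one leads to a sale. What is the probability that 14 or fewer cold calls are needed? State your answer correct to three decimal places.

0.945

Y = number of cold calls to the first success; geometric, p = 0.1875.
P(Y ≤ 14) = 1 − (1−p)^14 = 1 − 0.05464 = 0.94536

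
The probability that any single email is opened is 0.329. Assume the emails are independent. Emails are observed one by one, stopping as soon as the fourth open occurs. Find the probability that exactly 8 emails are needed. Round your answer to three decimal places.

0.083

Y = trial on which the fourth success occurs; negative binomial, r=4, p=0.329.
P(Y=8) = C(7,3) · p^4 · (1−p)^4
= 35 · 0.011716 · 0.20272 = 0.08313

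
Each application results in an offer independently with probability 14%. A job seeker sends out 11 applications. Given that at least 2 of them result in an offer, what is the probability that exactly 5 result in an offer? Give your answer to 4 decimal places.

X ~ Binomial(11, 0.14). Want P(X=5 | X≥2) = P(X=5) / P(X≥2).
P(X=5) = C(11,5)·0.14^5·0.86^6 = 0.010052
P(X≥2) = 1 − 0.190319 − 0.340804 = 0.468876
Ratio = 0.010052 / 0.468876 = 0.021440

0.0214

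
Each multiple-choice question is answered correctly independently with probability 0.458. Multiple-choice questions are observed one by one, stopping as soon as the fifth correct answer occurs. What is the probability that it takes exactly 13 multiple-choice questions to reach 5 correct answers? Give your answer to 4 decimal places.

Y = trial on which the fifth success occurs; negative binomial, r=5, p=0.458.
P(Y=13) = C(12,4) · p^5 · (1−p)^8
= 495 · 0.020152 · 0.0074472 = 0.074289

0.0743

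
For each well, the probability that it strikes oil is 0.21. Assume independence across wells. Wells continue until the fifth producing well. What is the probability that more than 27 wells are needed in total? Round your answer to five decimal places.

Needing more than 27 wells ⇔ fewer than 5 successes in the first 27. With X ~ Binomial(27, 0.21), P(Y > 27) = P(X ≤ 4).
  k=0: C(27,0)·0.21^0·0.79^27 = 0.0017216
  k=1: C(27,1)·0.21^1·0.79^26 = 0.0123563
  k=2: C(27,2)·0.21^2·0.79^25 = 0.0426995
  k=3: C(27,3)·0.21^3·0.79^24 = 0.0945875
  k=4: C(27,4)·0.21^4·0.79^23 = 0.1508611
P(X ≤ 4) = 0.3022261

0.30223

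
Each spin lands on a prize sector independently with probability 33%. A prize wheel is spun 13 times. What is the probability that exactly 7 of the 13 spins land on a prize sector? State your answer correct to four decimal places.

X ~ Binomial(n=13, p=0.33).
P(X=7) = C(13,7) · p^7 · (1−p)^6
= 1716 · 0.00042618 · 0.090458 = 0.066155

0.0662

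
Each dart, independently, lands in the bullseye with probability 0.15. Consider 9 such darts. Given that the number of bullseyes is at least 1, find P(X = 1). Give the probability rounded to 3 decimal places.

0.479

X ~ Binomial(9, 0.15). Want P(X=1 | X≥1) = P(X=1) / P(X≥1).
P(X=1) = C(9,1)·0.15^1·0.85^8 = 0.36786
P(X≥1) = 1 − 0.23162 = 0.76838
Ratio = 0.36786 / 0.76838 = 0.47875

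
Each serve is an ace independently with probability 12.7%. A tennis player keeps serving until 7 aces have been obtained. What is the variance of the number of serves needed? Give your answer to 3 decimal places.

378.883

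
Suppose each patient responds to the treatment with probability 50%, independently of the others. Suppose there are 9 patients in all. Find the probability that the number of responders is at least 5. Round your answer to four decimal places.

X ~ Binomial(9, 0.50); P(X ≥ 5) = Σ C(9,k) p^k (1−p)^(9−k) over k:
  k=5: C(9,5)·0.50^5·0.50^4 = 0.246094
  k=6: C(9,6)·0.50^6·0.50^3 = 0.164062
  k=7: C(9,7)·0.50^7·0.50^2 = 0.070312
  k=8: C(9,8)·0.50^8·0.50^1 = 0.017578
  k=9: C(9,9)·0.50^9·0.50^0 = 0.001953
Total = 0.500000

0.5000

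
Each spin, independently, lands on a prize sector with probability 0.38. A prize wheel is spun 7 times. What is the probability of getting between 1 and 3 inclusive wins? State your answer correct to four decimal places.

0.7127

X ~ Binomial(7, 0.38); P(1 ≤ X ≤ 3) = Σ C(7,k) p^k (1−p)^(7−k) over k:
  k=1: C(7,1)·0.38^1·0.62^6 = 0.151089
  k=2: C(7,2)·0.38^2·0.62^5 = 0.277808
  k=3: C(7,3)·0.38^3·0.62^4 = 0.283782
Total = 0.712679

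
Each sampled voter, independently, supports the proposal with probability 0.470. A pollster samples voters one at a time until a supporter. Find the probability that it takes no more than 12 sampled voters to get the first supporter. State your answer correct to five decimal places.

0.99951

Y = number of sampled voters to the first success; geometric, p = 0.47.
P(Y ≤ 12) = 1 − (1−p)^12 = 1 − 0.0004913 = 0.9995087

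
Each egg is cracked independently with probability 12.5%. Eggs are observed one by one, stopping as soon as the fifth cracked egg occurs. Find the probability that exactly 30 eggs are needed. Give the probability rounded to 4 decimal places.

Y = trial on which the fifth success occurs; negative binomial, r=5, p=0.125.
P(Y=30) = C(29,4) · p^5 · (1−p)^25
= 23751 · 3.0518e-05 · 0.035498 = 0.025730

0.0257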